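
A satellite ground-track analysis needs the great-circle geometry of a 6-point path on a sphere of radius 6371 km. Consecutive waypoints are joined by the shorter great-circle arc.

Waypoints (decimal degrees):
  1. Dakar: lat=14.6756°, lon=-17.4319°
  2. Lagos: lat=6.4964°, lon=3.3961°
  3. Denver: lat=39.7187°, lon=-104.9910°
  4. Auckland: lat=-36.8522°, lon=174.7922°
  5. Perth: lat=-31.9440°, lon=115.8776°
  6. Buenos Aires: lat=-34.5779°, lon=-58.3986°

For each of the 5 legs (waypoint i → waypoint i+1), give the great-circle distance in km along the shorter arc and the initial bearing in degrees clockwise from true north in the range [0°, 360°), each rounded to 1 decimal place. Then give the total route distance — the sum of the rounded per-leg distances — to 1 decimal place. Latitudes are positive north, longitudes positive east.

Leg 1: φ1=0.2561375, φ2=0.1133836, Δφ=-0.1427540, Δλ=0.3635172 rad; a=sin²(Δφ/2)+cosφ1·cosφ2·sin²(Δλ/2)=0.0364910935; c=2·atan2(√a, √(1-a))=0.384415435; dist=6371·c=2449.111 ≈ 2449.1 km; running total=2449.1 km
Leg 1 bearing: y=sinΔλ·cosφ2=0.35328068, x=cosφ1·sinφ2-sinφ1·cosφ2·cosΔλ=-0.12582026; θ=atan2(y, x)=109.6033° ≈ 109.6°
Leg 2: φ1=0.1133836, φ2=0.6932221, Δφ=0.5798385, Δλ=-1.8917118 rad; a=sin²(Δφ/2)+cosφ1·cosφ2·sin²(Δλ/2)=0.5843865199; c=2·atan2(√a, √(1-a))=1.740381046; dist=6371·c=11087.968 ≈ 11088.0 km; running total=13537.1 km
Leg 2 bearing: y=sinΔλ·cosφ2=-0.72992157, x=cosφ1·sinφ2-sinφ1·cosφ2·cosΔλ=0.66236709; θ=atan2(y, x)=-47.7778° <0 so +360° → 312.2222° ≈ 312.2°
Leg 3: φ1=0.6932221, φ2=-0.6431922, Δφ=-1.3364143, Δλ=4.8831380 rad; a=sin²(Δφ/2)+cosφ1·cosφ2·sin²(Δλ/2)=0.6393340515; c=2·atan2(√a, √(1-a))=1.853203323; dist=6371·c=11806.758 ≈ 11806.8 km; running total=25343.9 km
Leg 3 bearing: y=sinΔλ·cosφ2=-0.78854881, x=cosφ1·sinφ2-sinφ1·cosφ2·cosΔλ=-0.54821060; θ=atan2(y, x)=-124.8076° <0 so +360° → 235.1924° ≈ 235.2°
Leg 4: φ1=-0.6431922, φ2=-0.5575280, Δφ=0.0856643, Δλ=-1.0282537 rad; a=sin²(Δφ/2)+cosφ1·cosφ2·sin²(Δλ/2)=0.1660468398; c=2·atan2(√a, √(1-a))=0.839404261; dist=6371·c=5347.845 ≈ 5347.8 km; running total=30691.7 km
Leg 4 bearing: y=sinΔλ·cosφ2=-0.72671048, x=cosφ1·sinφ2-sinφ1·cosφ2·cosΔλ=-0.16060207; θ=atan2(y, x)=-102.4620° <0 so +360° → 257.5380° ≈ 257.5°
Leg 5: φ1=-0.5575280, φ2=-0.6034982, Δφ=-0.0459702, Δλ=-3.0416935 rad; a=sin²(Δφ/2)+cosφ1·cosφ2·sin²(Δλ/2)=0.6974575500; c=2·atan2(√a, √(1-a))=1.976771765; dist=6371·c=12594.013 ≈ 12594.0 km; running total=43285.7 km
Leg 5 bearing: y=sinΔλ·cosφ2=-0.08211576, x=cosφ1·sinφ2-sinφ1·cosφ2·cosΔλ=-0.91504047; θ=atan2(y, x)=-174.8720° <0 so +360° → 185.1280° ≈ 185.1°

Leg 1: dist=2449.1 km, bearing=109.6°
Leg 2: dist=11088.0 km, bearing=312.2°
Leg 3: dist=11806.8 km, bearing=235.2°
Leg 4: dist=5347.8 km, bearing=257.5°
Leg 5: dist=12594.0 km, bearing=185.1°
Total: 43285.7 km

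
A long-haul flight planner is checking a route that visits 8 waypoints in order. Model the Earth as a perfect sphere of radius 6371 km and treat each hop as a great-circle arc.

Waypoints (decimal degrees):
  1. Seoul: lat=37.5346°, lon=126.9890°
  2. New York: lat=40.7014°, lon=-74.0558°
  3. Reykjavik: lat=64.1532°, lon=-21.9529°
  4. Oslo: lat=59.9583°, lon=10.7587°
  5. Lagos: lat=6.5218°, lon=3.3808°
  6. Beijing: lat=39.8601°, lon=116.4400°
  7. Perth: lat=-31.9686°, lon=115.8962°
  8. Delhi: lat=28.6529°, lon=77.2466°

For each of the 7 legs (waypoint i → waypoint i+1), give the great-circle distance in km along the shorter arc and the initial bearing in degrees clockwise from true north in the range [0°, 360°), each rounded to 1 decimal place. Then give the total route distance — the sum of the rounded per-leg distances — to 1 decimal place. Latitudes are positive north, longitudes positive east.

Leg 1: dist=11055.7 km, bearing=16.0°
Leg 2: dist=4205.8 km, bearing=34.1°
Leg 3: dist=1745.4 km, bearing=90.4°
Leg 4: dist=5974.5 km, bearing=189.1°
Leg 5: dist=11459.4 km, bearing=46.5°
Leg 6: dist=7987.2 km, bearing=180.5°
Leg 7: dist=7881.6 km, bearing=324.5°
Total: 50309.6 km

Leg 1: φ1=0.6551024, φ2=0.7103734, Δφ=0.0552711, Δλ=-3.5088937 rad; a=sin²(Δφ/2)+cosφ1·cosφ2·sin²(Δλ/2)=0.5818912131; c=2·atan2(√a, √(1-a))=1.735319971; dist=6371·c=11055.724 ≈ 11055.7 km; running total=11055.7 km
Leg 1 bearing: y=sinΔλ·cosφ2=0.27223866, x=cosφ1·sinφ2-sinφ1·cosφ2·cosΔλ=0.94818850; θ=atan2(y, x)=16.0195° ≈ 16.0°
Leg 2: φ1=0.7103734, φ2=1.1196846, Δφ=0.4093111, Δλ=0.9093672 rad; a=sin²(Δφ/2)+cosφ1·cosφ2·sin²(Δλ/2)=0.1050510939; c=2·atan2(√a, √(1-a))=0.660153983; dist=6371·c=4205.841 ≈ 4205.8 km; running total=15261.5 km
Leg 2 bearing: y=sinΔλ·cosφ2=0.34402766, x=cosφ1·sinφ2-sinφ1·cosφ2·cosΔλ=0.50764792; θ=atan2(y, x)=34.1251° ≈ 34.1°
Leg 3: φ1=1.1196846, φ2=1.0464697, Δφ=-0.0732148, Δλ=0.5709251 rad; a=sin²(Δφ/2)+cosφ1·cosφ2·sin²(Δλ/2)=0.0186472040; c=2·atan2(√a, √(1-a))=0.273965522; dist=6371·c=1745.434 ≈ 1745.4 km; running total=17006.9 km
Leg 3 bearing: y=sinΔλ·cosφ2=0.27054589, x=cosφ1·sinφ2-sinφ1·cosφ2·cosΔλ=-0.00169304; θ=atan2(y, x)=90.3585° ≈ 90.4°
Leg 4: φ1=1.0464697, φ2=0.1138269, Δφ=-0.9326429, Δλ=-0.1287686 rad; a=sin²(Δφ/2)+cosφ1·cosφ2·sin²(Δλ/2)=0.2042023441; c=2·atan2(√a, √(1-a))=0.937760201; dist=6371·c=5974.470 ≈ 5974.5 km; running total=22981.4 km
Leg 4 bearing: y=sinΔλ·cosφ2=-0.12758208, x=cosφ1·sinφ2-sinφ1·cosφ2·cosΔλ=-0.79607650; θ=atan2(y, x)=-170.8950° <0 so +360° → 189.1050° ≈ 189.1°
Leg 5: φ1=0.1138269, φ2=0.6956900, Δφ=0.5818631, Δλ=1.9732553 rad; a=sin²(Δφ/2)+cosφ1·cosφ2·sin²(Δλ/2)=0.6129590407; c=2·atan2(√a, √(1-a))=1.798681707; dist=6371·c=11459.401 ≈ 11459.4 km; running total=34440.8 km
Leg 5 bearing: y=sinΔλ·cosφ2=0.70627999, x=cosφ1·sinφ2-sinφ1·cosφ2·cosΔλ=0.67091699; θ=atan2(y, x)=46.4709° ≈ 46.5°
Leg 6: φ1=0.6956900, φ2=-0.5579573, Δφ=-1.2536473, Δλ=-0.0094911 rad; a=sin²(Δφ/2)+cosφ1·cosφ2·sin²(Δλ/2)=0.3440851503; c=2·atan2(√a, √(1-a))=1.253678182; dist=6371·c=7987.184 ≈ 7987.2 km; running total=42428.0 km
Leg 6 bearing: y=sinΔλ·cosφ2=-0.00805154, x=cosφ1·sinφ2-sinφ1·cosφ2·cosΔλ=-0.95010389; θ=atan2(y, x)=-179.5145° <0 so +360° → 180.4855° ≈ 180.5°
Leg 7: φ1=-0.5579573, φ2=0.5000874, Δφ=1.0580448, Δλ=-0.6745628 rad; a=sin²(Δφ/2)+cosφ1·cosφ2·sin²(Δλ/2)=0.3362364369; c=2·atan2(√a, √(1-a))=1.237111179; dist=6371·c=7881.635 ≈ 7881.6 km; running total=50309.6 km
Leg 7 bearing: y=sinΔλ·cosφ2=-0.54807319, x=cosφ1·sinφ2-sinφ1·cosφ2·cosΔλ=0.76963742; θ=atan2(y, x)=-35.4554° <0 so +360° → 324.5446° ≈ 324.5°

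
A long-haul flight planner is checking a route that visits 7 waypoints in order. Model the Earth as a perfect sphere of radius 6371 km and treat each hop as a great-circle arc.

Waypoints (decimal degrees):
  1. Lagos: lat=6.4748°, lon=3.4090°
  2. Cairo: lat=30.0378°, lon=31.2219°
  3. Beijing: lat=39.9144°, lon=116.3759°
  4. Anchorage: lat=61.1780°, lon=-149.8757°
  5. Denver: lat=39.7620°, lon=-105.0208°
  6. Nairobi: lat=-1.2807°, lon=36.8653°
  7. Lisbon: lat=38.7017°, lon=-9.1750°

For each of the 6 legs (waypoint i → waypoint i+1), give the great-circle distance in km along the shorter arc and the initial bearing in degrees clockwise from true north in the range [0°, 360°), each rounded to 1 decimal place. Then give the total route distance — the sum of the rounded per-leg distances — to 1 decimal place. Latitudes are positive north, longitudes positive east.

Leg 1: dist=3912.9 km, bearing=44.5°
Leg 2: dist=7542.9 km, bearing=55.6°
Leg 3: dist=6388.5 km, bearing=34.8°
Leg 4: dist=3848.0 km, bearing=107.3°
Leg 5: dist=14259.6 km, bearing=51.8°
Leg 6: dist=6466.6 km, bearing=318.6°
Total: 42418.5 km

Leg 1: φ1=0.1130066, φ2=0.5242585, Δφ=0.4112519, Δλ=0.4854267 rad; a=sin²(Δφ/2)+cosφ1·cosφ2·sin²(Δλ/2)=0.0913748312; c=2·atan2(√a, √(1-a))=0.614172956; dist=6371·c=3912.896 ≈ 3912.9 km; running total=3912.9 km
Leg 1 bearing: y=sinΔλ·cosφ2=0.40392115, x=cosφ1·sinφ2-sinφ1·cosφ2·cosΔλ=0.41103478; θ=atan2(y, x)=44.4999° ≈ 44.5°
Leg 2: φ1=0.5242585, φ2=0.6966377, Δφ=0.1723792, Δλ=1.4862177 rad; a=sin²(Δφ/2)+cosφ1·cosφ2·sin²(Δλ/2)=0.3113598324; c=2·atan2(√a, √(1-a))=1.183938482; dist=6371·c=7542.872 ≈ 7542.9 km; running total=11455.8 km
Leg 2 bearing: y=sinΔλ·cosφ2=0.76426215, x=cosφ1·sinφ2-sinφ1·cosφ2·cosΔλ=0.52303242; θ=atan2(y, x)=55.6137° ≈ 55.6°
Leg 3: φ1=0.6966377, φ2=1.0677575, Δφ=0.3711198, Δλ=-4.6469671 rad; a=sin²(Δφ/2)+cosφ1·cosφ2·sin²(Δλ/2)=0.2310083388; c=2·atan2(√a, √(1-a))=1.002753438; dist=6371·c=6388.542 ≈ 6388.5 km; running total=17844.3 km
Leg 3 bearing: y=sinΔλ·cosφ2=0.48105880, x=cosφ1·sinφ2-sinφ1·cosφ2·cosΔλ=0.69221122; θ=atan2(y, x)=34.7977° ≈ 34.8°
Leg 4: φ1=1.0677575, φ2=0.6939778, Δφ=-0.3737797, Δλ=0.7828657 rad; a=sin²(Δφ/2)+cosφ1·cosφ2·sin²(Δλ/2)=0.0884628002; c=2·atan2(√a, √(1-a))=0.603993043; dist=6371·c=3848.040 ≈ 3848.0 km; running total=21692.3 km
Leg 4 bearing: y=sinΔλ·cosφ2=0.54218027, x=cosφ1·sinφ2-sinφ1·cosφ2·cosΔλ=-0.16908307; θ=atan2(y, x)=107.3205° ≈ 107.3°
Leg 5: φ1=0.6939778, φ2=-0.0223524, Δφ=-0.7163302, Δλ=2.4763796 rad; a=sin²(Δφ/2)+cosφ1·cosφ2·sin²(Δλ/2)=0.8094762071; c=2·atan2(√a, √(1-a))=2.238204552; dist=6371·c=14259.601 ≈ 14259.6 km; running total=35951.9 km
Leg 5 bearing: y=sinΔλ·cosφ2=0.61707258, x=cosφ1·sinφ2-sinφ1·cosφ2·cosΔλ=0.48592112; θ=atan2(y, x)=51.7809° ≈ 51.8°
Leg 6: φ1=-0.0223524, φ2=0.6754721, Δφ=0.6978245, Δλ=-0.8035548 rad; a=sin²(Δφ/2)+cosφ1·cosφ2·sin²(Δλ/2)=0.2361928684; c=2·atan2(√a, √(1-a))=1.015006673; dist=6371·c=6466.608 ≈ 6466.6 km; running total=42418.5 km
Leg 6 bearing: y=sinΔλ·cosφ2=-0.56176248, x=cosφ1·sinφ2-sinφ1·cosφ2·cosΔλ=0.63721747; θ=atan2(y, x)=-41.3990° <0 so +360° → 318.6010° ≈ 318.6°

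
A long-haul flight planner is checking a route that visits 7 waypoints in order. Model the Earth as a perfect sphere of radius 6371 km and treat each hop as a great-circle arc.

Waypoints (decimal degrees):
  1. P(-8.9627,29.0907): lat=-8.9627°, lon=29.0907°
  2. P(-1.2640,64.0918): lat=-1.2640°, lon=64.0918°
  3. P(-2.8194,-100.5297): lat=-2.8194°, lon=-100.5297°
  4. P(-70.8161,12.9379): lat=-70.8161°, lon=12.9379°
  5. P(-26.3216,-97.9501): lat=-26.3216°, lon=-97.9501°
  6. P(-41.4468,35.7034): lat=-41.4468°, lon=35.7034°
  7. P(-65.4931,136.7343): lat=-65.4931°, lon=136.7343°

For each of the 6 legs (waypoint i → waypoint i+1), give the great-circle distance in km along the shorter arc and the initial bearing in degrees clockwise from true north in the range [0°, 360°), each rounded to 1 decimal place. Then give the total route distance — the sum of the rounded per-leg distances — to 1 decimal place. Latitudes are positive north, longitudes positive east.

Leg 1: φ1=-0.1564286, φ2=-0.0220610, Δφ=0.1343677, Δλ=0.6108844 rad; a=sin²(Δφ/2)+cosφ1·cosφ2·sin²(Δλ/2)=0.0938104817; c=2·atan2(√a, √(1-a))=0.622575957; dist=6371·c=3966.431 ≈ 3966.4 km; running total=3966.4 km
Leg 1 bearing: y=sinΔλ·cosφ2=0.57345259, x=cosφ1·sinφ2-sinφ1·cosφ2·cosΔλ=0.10579428; θ=atan2(y, x)=79.5472° ≈ 79.5°
Leg 2: φ1=-0.0220610, φ2=-0.0492078, Δφ=-0.0271469, Δλ=-2.8731872 rad; a=sin²(Δφ/2)+cosφ1·cosφ2·sin²(Δλ/2)=0.9808542417; c=2·atan2(√a, √(1-a))=2.863965506; dist=6371·c=18246.324 ≈ 18246.3 km; running total=22212.7 km
Leg 2 bearing: y=sinΔλ·cosφ2=-0.26487332, x=cosφ1·sinφ2-sinφ1·cosφ2·cosΔλ=-0.07041959; θ=atan2(y, x)=-104.8883° <0 so +360° → 255.1117° ≈ 255.1°
Leg 3: φ1=-0.0492078, φ2=-1.2359741, Δφ=-1.1867663, Δλ=1.9803832 rad; a=sin²(Δφ/2)+cosφ1·cosφ2·sin²(Δλ/2)=0.5421220664; c=2·atan2(√a, √(1-a))=1.655140427; dist=6371·c=10544.900 ≈ 10544.9 km; running total=32757.6 km
Leg 3 bearing: y=sinΔλ·cosφ2=0.30142115, x=cosφ1·sinφ2-sinφ1·cosφ2·cosΔλ=-0.94976219; θ=atan2(y, x)=162.3924° ≈ 162.4°
Leg 4: φ1=-1.2359741, φ2=-0.4593986, Δφ=0.7765755, Δλ=-1.9353607 rad; a=sin²(Δφ/2)+cosφ1·cosφ2·sin²(Δλ/2)=0.3431134733; c=2·atan2(√a, √(1-a))=1.251632155; dist=6371·c=7974.148 ≈ 7974.1 km; running total=40731.7 km
Leg 4 bearing: y=sinΔλ·cosφ2=-0.83741248, x=cosφ1·sinφ2-sinφ1·cosφ2·cosΔλ=-0.44753414; θ=atan2(y, x)=-118.1212° <0 so +360° → 241.8788° ≈ 241.9°
Leg 5: φ1=-0.4593986, φ2=-0.7233831, Δφ=-0.2639845, Δλ=2.3326936 rad; a=sin²(Δφ/2)+cosφ1·cosφ2·sin²(Δλ/2)=0.5851374576; c=2·atan2(√a, √(1-a))=1.741904979; dist=6371·c=11097.677 ≈ 11097.7 km; running total=51829.4 km
Leg 5 bearing: y=sinΔλ·cosφ2=0.54233506, x=cosφ1·sinφ2-sinφ1·cosφ2·cosΔλ=-0.82272664; θ=atan2(y, x)=146.6074° ≈ 146.6°
Leg 6: φ1=-0.7233831, φ2=-1.1430702, Δφ=-0.4196871, Δλ=1.7633219 rad; a=sin²(Δφ/2)+cosφ1·cosφ2·sin²(Δλ/2)=0.2285996183; c=2·atan2(√a, √(1-a))=0.997028005; dist=6371·c=6352.065 ≈ 6352.1 km; running total=58181.5 km
Leg 6 bearing: y=sinΔλ·cosφ2=0.40713898, x=cosφ1·sinφ2-sinφ1·cosφ2·cosΔλ=-0.73457823; θ=atan2(y, x)=151.0026° ≈ 151.0°

Leg 1: dist=3966.4 km, bearing=79.5°
Leg 2: dist=18246.3 km, bearing=255.1°
Leg 3: dist=10544.9 km, bearing=162.4°
Leg 4: dist=7974.1 km, bearing=241.9°
Leg 5: dist=11097.7 km, bearing=146.6°
Leg 6: dist=6352.1 km, bearing=151.0°
Total: 58181.5 km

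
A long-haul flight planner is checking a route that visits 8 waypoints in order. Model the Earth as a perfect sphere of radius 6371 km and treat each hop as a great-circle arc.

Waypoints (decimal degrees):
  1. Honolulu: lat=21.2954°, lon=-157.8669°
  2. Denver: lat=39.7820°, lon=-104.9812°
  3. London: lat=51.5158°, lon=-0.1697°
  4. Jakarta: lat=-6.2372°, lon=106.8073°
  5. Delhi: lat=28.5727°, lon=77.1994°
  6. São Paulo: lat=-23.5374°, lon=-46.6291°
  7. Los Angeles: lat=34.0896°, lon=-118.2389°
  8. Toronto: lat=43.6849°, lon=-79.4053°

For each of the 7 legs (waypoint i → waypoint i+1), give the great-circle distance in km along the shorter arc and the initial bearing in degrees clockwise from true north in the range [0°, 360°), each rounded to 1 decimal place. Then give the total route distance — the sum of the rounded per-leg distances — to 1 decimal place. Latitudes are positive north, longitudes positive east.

Leg 1: φ1=0.3716748, φ2=0.6943269, Δφ=0.3226520, Δλ=0.9230296 rad; a=sin²(Δφ/2)+cosφ1·cosφ2·sin²(Δλ/2)=0.1677838923; c=2·atan2(√a, √(1-a))=0.844062498; dist=6371·c=5377.522 ≈ 5377.5 km; running total=5377.5 km
Leg 1 bearing: y=sinΔλ·cosφ2=0.61281524, x=cosφ1·sinφ2-sinφ1·cosφ2·cosΔλ=0.42777017; θ=atan2(y, x)=55.0834° ≈ 55.1°
Leg 2: φ1=0.6943269, φ2=0.8991203, Δφ=0.2047934, Δλ=1.8293058 rad; a=sin²(Δφ/2)+cosφ1·cosφ2·sin²(Δλ/2)=0.3106889436; c=2·atan2(√a, √(1-a))=1.182489205; dist=6371·c=7533.639 ≈ 7533.6 km; running total=12911.1 km
Leg 2 bearing: y=sinΔλ·cosφ2=0.60162112, x=cosφ1·sinφ2-sinφ1·cosφ2·cosΔλ=0.70334723; θ=atan2(y, x)=40.5426° ≈ 40.5°
Leg 3: φ1=0.8991203, φ2=-0.1088597, Δφ=-1.0079800, Δλ=1.8671009 rad; a=sin²(Δφ/2)+cosφ1·cosφ2·sin²(Δλ/2)=0.6328365184; c=2·atan2(√a, √(1-a))=1.839698307; dist=6371·c=11720.718 ≈ 11720.7 km; running total=24631.8 km
Leg 3 bearing: y=sinΔλ·cosφ2=0.95076063, x=cosφ1·sinφ2-sinφ1·cosφ2·cosΔλ=0.15959968; θ=atan2(y, x)=80.4709° ≈ 80.5°
Leg 4: φ1=-0.1088597, φ2=0.4986877, Δφ=0.6075474, Δλ=-0.5167553 rad; a=sin²(Δφ/2)+cosφ1·cosφ2·sin²(Δλ/2)=0.1464707191; c=2·atan2(√a, √(1-a))=0.785466354; dist=6371·c=5004.206 ≈ 5004.2 km; running total=29636.0 km
Leg 4 bearing: y=sinΔλ·cosφ2=-0.43389044, x=cosφ1·sinφ2-sinφ1·cosφ2·cosΔλ=0.55839706; θ=atan2(y, x)=-37.8482° <0 so +360° → 322.1518° ≈ 322.2°
Leg 5: φ1=0.4986877, φ2=-0.4108051, Δφ=-0.9094928, Δλ=-2.1612150 rad; a=sin²(Δφ/2)+cosφ1·cosφ2·sin²(Δλ/2)=0.8196139404; c=2·atan2(√a, √(1-a))=2.264290139; dist=6371·c=14425.792 ≈ 14425.8 km; running total=44061.8 km
Leg 5 bearing: y=sinΔλ·cosφ2=-0.76159244, x=cosφ1·sinφ2-sinφ1·cosφ2·cosΔλ=-0.10660521; θ=atan2(y, x)=-97.9683° <0 so +360° → 262.0317° ≈ 262.0°
Leg 6: φ1=-0.4108051, φ2=0.5949758, Δφ=1.0057809, Δλ=-1.2498268 rad; a=sin²(Δφ/2)+cosφ1·cosφ2·sin²(Δλ/2)=0.4921468859; c=2·atan2(√a, √(1-a))=1.555089453; dist=6371·c=9907.475 ≈ 9907.5 km; running total=53969.3 km
Leg 6 bearing: y=sinΔλ·cosφ2=-0.78586784, x=cosφ1·sinφ2-sinφ1·cosφ2·cosΔλ=0.61819500; θ=atan2(y, x)=-51.8100° <0 so +360° → 308.1900° ≈ 308.2°
Leg 7: φ1=0.5949758, φ2=0.7624453, Δφ=0.1674696, Δλ=0.6777742 rad; a=sin²(Δφ/2)+cosφ1·cosφ2·sin²(Δλ/2)=0.0731807799; c=2·atan2(√a, √(1-a))=0.547865144; dist=6371·c=3490.449 ≈ 3490.4 km; running total=57459.7 km
Leg 7 bearing: y=sinΔλ·cosφ2=0.45345847, x=cosφ1·sinφ2-sinφ1·cosφ2·cosΔλ=0.25627492; θ=atan2(y, x)=60.5268° ≈ 60.5°

Leg 1: dist=5377.5 km, bearing=55.1°
Leg 2: dist=7533.6 km, bearing=40.5°
Leg 3: dist=11720.7 km, bearing=80.5°
Leg 4: dist=5004.2 km, bearing=322.2°
Leg 5: dist=14425.8 km, bearing=262.0°
Leg 6: dist=9907.5 km, bearing=308.2°
Leg 7: dist=3490.4 km, bearing=60.5°
Total: 57459.7 km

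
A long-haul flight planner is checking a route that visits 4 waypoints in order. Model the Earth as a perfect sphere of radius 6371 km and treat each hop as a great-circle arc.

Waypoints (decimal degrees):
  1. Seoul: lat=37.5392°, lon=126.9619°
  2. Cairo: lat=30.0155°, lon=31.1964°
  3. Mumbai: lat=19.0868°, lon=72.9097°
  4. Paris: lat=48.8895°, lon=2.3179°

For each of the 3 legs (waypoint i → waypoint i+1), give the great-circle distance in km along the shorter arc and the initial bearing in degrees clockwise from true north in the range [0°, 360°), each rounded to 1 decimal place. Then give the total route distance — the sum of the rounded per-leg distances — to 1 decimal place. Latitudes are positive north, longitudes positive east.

Leg 1: dist=8490.8 km, bearing=297.6°
Leg 2: dist=4364.2 km, bearing=96.3°
Leg 3: dist=7013.4 km, bearing=315.9°
Total: 19868.4 km

Leg 1: φ1=0.6551826, φ2=0.5238693, Δφ=-0.1313133, Δλ=-1.6714233 rad; a=sin²(Δφ/2)+cosφ1·cosφ2·sin²(Δλ/2)=0.3820893766; c=2·atan2(√a, √(1-a))=1.332732764; dist=6371·c=8490.840 ≈ 8490.8 km; running total=8490.8 km
Leg 1 bearing: y=sinΔλ·cosφ2=-0.86150990, x=cosφ1·sinφ2-sinφ1·cosφ2·cosΔλ=0.44965435; θ=atan2(y, x)=-62.4383° <0 so +360° → 297.5617° ≈ 297.6°
Leg 2: φ1=0.5238693, φ2=0.3331275, Δφ=-0.1907418, Δλ=0.7280344 rad; a=sin²(Δφ/2)+cosφ1·cosφ2·sin²(Δλ/2)=0.1127926154; c=2·atan2(√a, √(1-a))=0.685006762; dist=6371·c=4364.178 ≈ 4364.2 km; running total=12855.0 km
Leg 2 bearing: y=sinΔλ·cosφ2=0.62882260, x=cosφ1·sinφ2-sinφ1·cosφ2·cosΔλ=-0.06974166; θ=atan2(y, x)=96.3287° ≈ 96.3°
Leg 3: φ1=0.3331275, φ2=0.8532827, Δφ=0.5201552, Δλ=-1.2320593 rad; a=sin²(Δφ/2)+cosφ1·cosφ2·sin²(Δλ/2)=0.2735732477; c=2·atan2(√a, √(1-a))=1.100833094; dist=6371·c=7013.408 ≈ 7013.4 km; running total=19868.4 km
Leg 3 bearing: y=sinΔλ·cosφ2=-0.62015021, x=cosφ1·sinφ2-sinφ1·cosφ2·cosΔλ=0.64057585; θ=atan2(y, x)=-44.0718° <0 so +360° → 315.9282° ≈ 315.9°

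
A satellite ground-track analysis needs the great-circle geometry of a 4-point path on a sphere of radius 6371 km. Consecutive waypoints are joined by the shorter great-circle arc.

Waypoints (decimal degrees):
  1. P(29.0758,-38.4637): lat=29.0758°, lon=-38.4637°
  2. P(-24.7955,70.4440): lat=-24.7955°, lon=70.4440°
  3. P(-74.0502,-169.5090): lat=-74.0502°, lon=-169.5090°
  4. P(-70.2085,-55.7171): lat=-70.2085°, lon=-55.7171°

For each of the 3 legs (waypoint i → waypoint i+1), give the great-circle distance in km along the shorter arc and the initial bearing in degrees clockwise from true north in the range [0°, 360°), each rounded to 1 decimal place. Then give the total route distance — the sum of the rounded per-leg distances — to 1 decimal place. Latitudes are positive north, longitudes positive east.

Leg 1: φ1=0.5074684, φ2=-0.4327631, Δφ=-0.9402316, Δλ=1.9007979 rad; a=sin²(Δφ/2)+cosφ1·cosφ2·sin²(Δλ/2)=0.7304518987; c=2·atan2(√a, √(1-a))=2.049809677; dist=6371·c=13059.337 ≈ 13059.3 km; running total=13059.3 km
Leg 1 bearing: y=sinΔλ·cosφ2=0.85882662, x=cosφ1·sinφ2-sinφ1·cosφ2·cosΔλ=-0.22357219; θ=atan2(y, x)=104.5915° ≈ 104.6°
Leg 2: φ1=-0.4327631, φ2=-1.2924198, Δφ=-0.8596567, Δλ=-4.1879699 rad; a=sin²(Δφ/2)+cosφ1·cosφ2·sin²(Δλ/2)=0.3608361324; c=2·atan2(√a, √(1-a))=1.288743719; dist=6371·c=8210.586 ≈ 8210.6 km; running total=21269.9 km
Leg 2 bearing: y=sinΔλ·cosφ2=0.23786669, x=cosφ1·sinφ2-sinφ1·cosφ2·cosΔλ=-0.93056601; θ=atan2(y, x)=165.6614° ≈ 165.7°
Leg 3: φ1=-1.2924198, φ2=-1.2253695, Δφ=0.0670503, Δλ=1.9860433 rad; a=sin²(Δφ/2)+cosφ1·cosφ2·sin²(Δλ/2)=0.0664140325; c=2·atan2(√a, √(1-a))=0.521301139; dist=6371·c=3321.210 ≈ 3321.2 km; running total=24591.1 km
Leg 3 bearing: y=sinΔλ·cosφ2=0.30982313, x=cosφ1·sinφ2-sinφ1·cosφ2·cosΔλ=-0.38990058; θ=atan2(y, x)=141.5286° ≈ 141.5°

Leg 1: dist=13059.3 km, bearing=104.6°
Leg 2: dist=8210.6 km, bearing=165.7°
Leg 3: dist=3321.2 km, bearing=141.5°
Total: 24591.1 km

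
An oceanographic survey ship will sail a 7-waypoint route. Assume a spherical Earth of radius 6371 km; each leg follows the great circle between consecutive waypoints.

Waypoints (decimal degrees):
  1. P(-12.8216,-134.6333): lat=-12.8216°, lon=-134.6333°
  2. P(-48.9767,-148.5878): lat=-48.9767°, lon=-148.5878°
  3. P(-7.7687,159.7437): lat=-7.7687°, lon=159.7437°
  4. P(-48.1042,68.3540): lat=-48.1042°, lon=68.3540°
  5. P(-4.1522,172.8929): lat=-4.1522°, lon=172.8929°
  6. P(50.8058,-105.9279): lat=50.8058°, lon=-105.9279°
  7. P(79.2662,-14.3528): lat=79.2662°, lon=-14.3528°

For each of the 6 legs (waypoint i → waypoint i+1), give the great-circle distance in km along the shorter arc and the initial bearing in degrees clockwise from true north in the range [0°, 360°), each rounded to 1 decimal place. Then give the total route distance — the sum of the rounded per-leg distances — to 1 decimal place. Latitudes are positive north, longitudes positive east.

Leg 1: φ1=-0.2237791, φ2=-0.8548047, Δφ=-0.6310255, Δλ=-0.2435520 rad; a=sin²(Δφ/2)+cosφ1·cosφ2·sin²(Δλ/2)=0.1057325398; c=2·atan2(√a, √(1-a))=0.662373263; dist=6371·c=4219.980 ≈ 4220.0 km; running total=4220.0 km
Leg 1 bearing: y=sinΔλ·cosφ2=-0.15828348, x=cosφ1·sinφ2-sinφ1·cosφ2·cosΔλ=-0.59427184; θ=atan2(y, x)=-165.0856° <0 so +360° → 194.9144° ≈ 194.9°
Leg 2: φ1=-0.8548047, φ2=-0.1355894, Δφ=0.7192153, Δλ=5.3813999 rad; a=sin²(Δφ/2)+cosφ1·cosφ2·sin²(Δλ/2)=0.2473350348; c=2·atan2(√a, √(1-a))=1.041032065; dist=6371·c=6632.415 ≈ 6632.4 km; running total=10852.4 km
Leg 2 bearing: y=sinΔλ·cosφ2=-0.77723583, x=cosφ1·sinφ2-sinφ1·cosφ2·cosΔλ=0.37489482; θ=atan2(y, x)=-64.2500° <0 so +360° → 295.7500° ≈ 295.8°
Leg 3: φ1=-0.1355894, φ2=-0.8395767, Δφ=-0.7039873, Δλ=-1.5950512 rad; a=sin²(Δφ/2)+cosφ1·cosφ2·sin²(Δλ/2)=0.4577140974; c=2·atan2(√a, √(1-a))=1.486123381; dist=6371·c=9468.092 ≈ 9468.1 km; running total=20320.5 km
Leg 3 bearing: y=sinΔλ·cosφ2=-0.66758158, x=cosφ1·sinφ2-sinφ1·cosφ2·cosΔλ=-0.73971782; θ=atan2(y, x)=-137.9343° <0 so +360° → 222.0657° ≈ 222.1°
Leg 4: φ1=-0.8395767, φ2=-0.0724696, Δφ=0.7671071, Δλ=1.8245480 rad; a=sin²(Δφ/2)+cosφ1·cosφ2·sin²(Δλ/2)=0.5566504352; c=2·atan2(√a, √(1-a))=1.684341017; dist=6371·c=10730.937 ≈ 10730.9 km; running total=31051.4 km
Leg 4 bearing: y=sinΔλ·cosφ2=0.96543671, x=cosφ1·sinφ2-sinφ1·cosφ2·cosΔλ=-0.23472298; θ=atan2(y, x)=103.6650° ≈ 103.7°
Leg 5: φ1=-0.0724696, φ2=0.8867285, Δφ=0.9591981, Δλ=-4.8663410 rad; a=sin²(Δφ/2)+cosφ1·cosφ2·sin²(Δλ/2)=0.4797317464; c=2·atan2(√a, √(1-a))=1.530248710; dist=6371·c=9749.215 ≈ 9749.2 km; running total=40800.6 km
Leg 5 bearing: y=sinΔλ·cosφ2=0.62447663, x=cosφ1·sinφ2-sinφ1·cosφ2·cosΔλ=0.77999085; θ=atan2(y, x)=38.6815° ≈ 38.7°
Leg 6: φ1=0.8867285, φ2=1.3834562, Δφ=0.4967277, Δλ=1.5982870 rad; a=sin²(Δφ/2)+cosφ1·cosφ2·sin²(Δλ/2)=0.1208934936; c=2·atan2(√a, √(1-a))=0.710228346; dist=6371·c=4524.865 ≈ 4524.9 km; running total=45325.5 km
Leg 6 bearing: y=sinΔλ·cosφ2=0.18617588, x=cosφ1·sinφ2-sinφ1·cosφ2·cosΔλ=0.62486124; θ=atan2(y, x)=16.5913° ≈ 16.6°

Leg 1: dist=4220.0 km, bearing=194.9°
Leg 2: dist=6632.4 km, bearing=295.8°
Leg 3: dist=9468.1 km, bearing=222.1°
Leg 4: dist=10730.9 km, bearing=103.7°
Leg 5: dist=9749.2 km, bearing=38.7°
Leg 6: dist=4524.9 km, bearing=16.6°
Total: 45325.5 km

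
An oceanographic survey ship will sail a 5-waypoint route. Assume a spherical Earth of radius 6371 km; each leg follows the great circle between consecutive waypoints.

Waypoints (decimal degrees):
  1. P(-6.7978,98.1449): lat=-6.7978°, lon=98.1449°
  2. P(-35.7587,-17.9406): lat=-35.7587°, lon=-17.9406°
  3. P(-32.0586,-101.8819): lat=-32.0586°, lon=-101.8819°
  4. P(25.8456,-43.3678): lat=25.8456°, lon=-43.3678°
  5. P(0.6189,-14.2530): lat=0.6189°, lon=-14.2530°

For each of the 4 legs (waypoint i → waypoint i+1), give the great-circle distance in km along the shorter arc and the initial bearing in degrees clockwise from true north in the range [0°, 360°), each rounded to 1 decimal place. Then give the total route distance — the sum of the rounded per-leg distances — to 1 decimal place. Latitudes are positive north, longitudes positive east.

Leg 1: φ1=-0.1186440, φ2=-0.6241071, Δφ=-0.5054631, Δλ=-2.0260742 rad; a=sin²(Δφ/2)+cosφ1·cosφ2·sin²(Δλ/2)=0.6425707519; c=2·atan2(√a, √(1-a))=1.859950385; dist=6371·c=11849.744 ≈ 11849.7 km; running total=11849.7 km
Leg 1 bearing: y=sinΔλ·cosφ2=-0.72882646, x=cosφ1·sinφ2-sinφ1·cosφ2·cosΔλ=-0.62250005; θ=atan2(y, x)=-130.5011° <0 so +360° → 229.4989° ≈ 229.5°
Leg 2: φ1=-0.6241071, φ2=-0.5595281, Δφ=0.0645789, Δλ=-1.4650521 rad; a=sin²(Δφ/2)+cosφ1·cosφ2·sin²(Δλ/2)=0.3086169614; c=2·atan2(√a, √(1-a))=1.178007789; dist=6371·c=7505.088 ≈ 7505.1 km; running total=19354.8 km
Leg 2 bearing: y=sinΔλ·cosφ2=-0.84277174, x=cosφ1·sinφ2-sinφ1·cosφ2·cosΔλ=-0.37845200; θ=atan2(y, x)=-114.1828° <0 so +360° → 245.8172° ≈ 245.8°
Leg 3: φ1=-0.5595281, φ2=0.4510908, Δφ=1.0106189, Δλ=1.0212637 rad; a=sin²(Δφ/2)+cosφ1·cosφ2·sin²(Δλ/2)=0.4165144695; c=2·atan2(√a, √(1-a))=1.403039527; dist=6371·c=8938.765 ≈ 8938.8 km; running total=28293.6 km
Leg 3 bearing: y=sinΔλ·cosφ2=0.76746806, x=cosφ1·sinφ2-sinφ1·cosφ2·cosΔλ=0.61896159; θ=atan2(y, x)=51.1139° ≈ 51.1°
Leg 4: φ1=0.4510908, φ2=0.0108018, Δφ=-0.4402890, Δλ=0.5081491 rad; a=sin²(Δφ/2)+cosφ1·cosφ2·sin²(Δλ/2)=0.1045396942; c=2·atan2(√a, √(1-a))=0.658484322; dist=6371·c=4195.204 ≈ 4195.2 km; running total=32488.8 km
Leg 4 bearing: y=sinΔλ·cosφ2=0.48653268, x=cosφ1·sinφ2-sinφ1·cosφ2·cosΔλ=-0.37112065; θ=atan2(y, x)=127.3359° ≈ 127.3°

Leg 1: dist=11849.7 km, bearing=229.5°
Leg 2: dist=7505.1 km, bearing=245.8°
Leg 3: dist=8938.8 km, bearing=51.1°
Leg 4: dist=4195.2 km, bearing=127.3°
Total: 32488.8 km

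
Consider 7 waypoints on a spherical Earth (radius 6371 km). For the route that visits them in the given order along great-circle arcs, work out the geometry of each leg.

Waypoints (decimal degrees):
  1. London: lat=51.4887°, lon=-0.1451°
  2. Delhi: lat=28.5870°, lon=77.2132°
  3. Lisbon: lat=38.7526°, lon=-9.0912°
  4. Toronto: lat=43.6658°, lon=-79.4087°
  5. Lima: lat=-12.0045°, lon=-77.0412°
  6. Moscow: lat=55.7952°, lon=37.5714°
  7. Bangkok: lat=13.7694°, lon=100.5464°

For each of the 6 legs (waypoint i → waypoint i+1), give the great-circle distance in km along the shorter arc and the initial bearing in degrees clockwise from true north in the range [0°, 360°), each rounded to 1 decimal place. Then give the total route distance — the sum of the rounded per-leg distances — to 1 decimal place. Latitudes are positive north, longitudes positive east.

Leg 1: dist=6715.2 km, bearing=80.2°
Leg 2: dist=7772.6 km, bearing=304.0°
Leg 3: dist=5729.1 km, bearing=299.5°
Leg 4: dist=6194.9 km, bearing=177.2°
Leg 5: dist=12636.4 km, bearing=33.9°
Leg 6: dist=7069.9 km, bearing=105.0°
Total: 46118.1 km

Leg 1: φ1=0.8986473, φ2=0.4989373, Δφ=-0.3997101, Δλ=1.3501570 rad; a=sin²(Δφ/2)+cosφ1·cosφ2·sin²(Δλ/2)=0.2529630571; c=2·atan2(√a, √(1-a))=1.054027027; dist=6371·c=6715.206 ≈ 6715.2 km; running total=6715.2 km
Leg 1 bearing: y=sinΔλ·cosφ2=0.85680464, x=cosφ1·sinφ2-sinφ1·cosφ2·cosΔλ=0.14756966; θ=atan2(y, x)=80.2277° ≈ 80.2°
Leg 2: φ1=0.4989373, φ2=0.6763605, Δφ=0.1774232, Δλ=-1.5062959 rad; a=sin²(Δφ/2)+cosφ1·cosφ2·sin²(Δλ/2)=0.3281725060; c=2·atan2(√a, √(1-a))=1.219990159; dist=6371·c=7772.557 ≈ 7772.6 km; running total=14487.8 km
Leg 2 bearing: y=sinΔλ·cosφ2=-0.77823442, x=cosφ1·sinφ2-sinφ1·cosφ2·cosΔλ=0.52559721; θ=atan2(y, x)=-55.9660° <0 so +360° → 304.0340° ≈ 304.0°
Leg 3: φ1=0.6763605, φ2=0.7621120, Δφ=0.0857515, Δλ=-1.2272719 rad; a=sin²(Δφ/2)+cosφ1·cosφ2·sin²(Δλ/2)=0.1889011502; c=2·atan2(√a, √(1-a))=0.899249475; dist=6371·c=5729.118 ≈ 5729.1 km; running total=20216.9 km
Leg 3 bearing: y=sinΔλ·cosφ2=-0.68111485, x=cosφ1·sinφ2-sinφ1·cosφ2·cosΔλ=0.38594375; θ=atan2(y, x)=-60.4626° <0 so +360° → 299.5374° ≈ 299.5°
Leg 4: φ1=0.7621120, φ2=-0.2095181, Δφ=-0.9716300, Δλ=0.0413207 rad; a=sin²(Δφ/2)+cosφ1·cosφ2·sin²(Δλ/2)=0.2183248827; c=2·atan2(√a, √(1-a))=0.972361203; dist=6371·c=6194.913 ≈ 6194.9 km; running total=26411.8 km
Leg 4 bearing: y=sinΔλ·cosφ2=0.04040554, x=cosφ1·sinφ2-sinφ1·cosφ2·cosΔλ=-0.82522961; θ=atan2(y, x)=177.1969° ≈ 177.2°
Leg 5: φ1=-0.2095181, φ2=0.9738099, Δφ=1.1833280, Δλ=2.0003672 rad; a=sin²(Δφ/2)+cosφ1·cosφ2·sin²(Δλ/2)=0.7005095930; c=2·atan2(√a, √(1-a))=1.983425466; dist=6371·c=12636.404 ≈ 12636.4 km; running total=39048.2 km
Leg 5 bearing: y=sinΔλ·cosφ2=0.51107803, x=cosφ1·sinφ2-sinφ1·cosφ2·cosΔλ=0.76025184; θ=atan2(y, x)=33.9109° ≈ 33.9°
Leg 6: φ1=0.9738099, φ2=0.2403214, Δφ=-0.7334886, Δλ=1.0991211 rad; a=sin²(Δφ/2)+cosφ1·cosφ2·sin²(Δλ/2)=0.2775320005; c=2·atan2(√a, √(1-a))=1.109693532; dist=6371·c=7069.857 ≈ 7069.9 km; running total=46118.1 km
Leg 6 bearing: y=sinΔλ·cosφ2=0.86520788, x=cosφ1·sinφ2-sinφ1·cosφ2·cosΔλ=-0.23118666; θ=atan2(y, x)=104.9601° ≈ 105.0°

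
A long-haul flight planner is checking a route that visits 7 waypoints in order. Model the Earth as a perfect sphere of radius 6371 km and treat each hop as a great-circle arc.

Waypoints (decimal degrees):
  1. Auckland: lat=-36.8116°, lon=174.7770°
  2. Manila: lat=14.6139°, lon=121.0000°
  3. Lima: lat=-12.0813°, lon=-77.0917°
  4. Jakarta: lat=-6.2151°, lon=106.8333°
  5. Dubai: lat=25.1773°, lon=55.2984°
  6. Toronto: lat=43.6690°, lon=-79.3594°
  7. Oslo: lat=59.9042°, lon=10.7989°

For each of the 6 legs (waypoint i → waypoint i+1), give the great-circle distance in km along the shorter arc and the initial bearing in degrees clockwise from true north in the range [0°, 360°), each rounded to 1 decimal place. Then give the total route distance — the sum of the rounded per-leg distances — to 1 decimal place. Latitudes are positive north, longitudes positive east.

Leg 1: dist=8022.1 km, bearing=304.9°
Leg 2: dist=18038.2 km, bearing=84.0°
Leg 3: dist=17934.8 km, bearing=192.2°
Leg 4: dist=6571.4 km, bearing=304.3°
Leg 5: dist=11072.4 km, bearing=328.5°
Leg 6: dist=5936.4 km, bearing=38.7°
Total: 67575.3 km

Leg 1: φ1=-0.6424836, φ2=0.2550607, Δφ=0.8975443, Δλ=-0.9385857 rad; a=sin²(Δφ/2)+cosφ1·cosφ2·sin²(Δλ/2)=0.3466893669; c=2·atan2(√a, √(1-a))=1.259155052; dist=6371·c=8022.077 ≈ 8022.1 km; running total=8022.1 km
Leg 1 bearing: y=sinΔλ·cosφ2=-0.78062405, x=cosφ1·sinφ2-sinφ1·cosφ2·cosΔλ=0.54461867; θ=atan2(y, x)=-55.0976° <0 so +360° → 304.9024° ≈ 304.9°
Leg 2: φ1=0.2550607, φ2=-0.2108585, Δφ=-0.4659191, Δλ=-3.4573524 rad; a=sin²(Δφ/2)+cosφ1·cosφ2·sin²(Δλ/2)=0.9761215018; c=2·atan2(√a, √(1-a))=2.831295910; dist=6371·c=18038.186 ≈ 18038.2 km; running total=26060.3 km
Leg 2 bearing: y=sinΔλ·cosφ2=0.30366080, x=cosφ1·sinφ2-sinφ1·cosφ2·cosΔλ=0.03199036; θ=atan2(y, x)=83.9861° ≈ 84.0°
Leg 3: φ1=-0.2108585, φ2=-0.1084740, Δφ=0.1023845, Δλ=3.2100968 rad; a=sin²(Δφ/2)+cosφ1·cosφ2·sin²(Δλ/2)=0.9735825702; c=2·atan2(√a, √(1-a))=2.815075328; dist=6371·c=17934.845 ≈ 17934.8 km; running total=43995.1 km
Leg 3 bearing: y=sinΔλ·cosφ2=-0.06804829, x=cosφ1·sinφ2-sinφ1·cosφ2·cosΔλ=-0.31344478; θ=atan2(y, x)=-167.7513° <0 so +360° → 192.2487° ≈ 192.2°
Leg 4: φ1=-0.1084740, φ2=0.4394268, Δφ=0.5479007, Δλ=-0.8994537 rad; a=sin²(Δφ/2)+cosφ1·cosφ2·sin²(Δλ/2)=0.2432119020; c=2·atan2(√a, √(1-a))=1.031448863; dist=6371·c=6571.361 ≈ 6571.4 km; running total=50566.5 km
Leg 4 bearing: y=sinΔλ·cosφ2=-0.70860002, x=cosφ1·sinφ2-sinφ1·cosφ2·cosΔλ=0.48386516; θ=atan2(y, x)=-55.6729° <0 so +360° → 304.3271° ≈ 304.3°
Leg 5: φ1=0.4394268, φ2=0.7621678, Δφ=0.3227410, Δλ=-2.3502220 rad; a=sin²(Δφ/2)+cosφ1·cosφ2·sin²(Δλ/2)=0.5831821801; c=2·atan2(√a, √(1-a))=1.737937819; dist=6371·c=11072.402 ≈ 11072.4 km; running total=61638.9 km
Leg 5 bearing: y=sinΔλ·cosφ2=-0.51452489, x=cosφ1·sinφ2-sinφ1·cosφ2·cosΔλ=0.84118193; θ=atan2(y, x)=-31.4528° <0 so +360° → 328.5472° ≈ 328.5°
Leg 6: φ1=0.7621678, φ2=1.0455255, Δφ=0.2833577, Δλ=1.5735592 rad; a=sin²(Δφ/2)+cosφ1·cosφ2·sin²(Δλ/2)=0.2017986775; c=2·atan2(√a, √(1-a))=0.931784370; dist=6371·c=5936.398 ≈ 5936.4 km; running total=67575.3 km
Leg 6 bearing: y=sinΔλ·cosφ2=0.50144540, x=cosφ1·sinφ2-sinφ1·cosφ2·cosΔλ=0.62678257; θ=atan2(y, x)=38.6609° ≈ 38.7°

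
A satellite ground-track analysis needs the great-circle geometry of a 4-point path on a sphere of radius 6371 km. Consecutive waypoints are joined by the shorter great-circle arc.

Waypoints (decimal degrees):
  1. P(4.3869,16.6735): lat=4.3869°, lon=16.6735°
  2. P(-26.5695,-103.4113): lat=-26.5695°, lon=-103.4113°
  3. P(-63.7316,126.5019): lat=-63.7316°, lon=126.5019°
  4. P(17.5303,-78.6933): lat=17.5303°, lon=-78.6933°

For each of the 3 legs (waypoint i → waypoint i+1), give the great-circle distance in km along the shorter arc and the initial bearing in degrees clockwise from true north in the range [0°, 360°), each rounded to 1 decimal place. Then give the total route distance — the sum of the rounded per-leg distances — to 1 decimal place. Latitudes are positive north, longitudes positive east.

Leg 1: φ1=0.0765658, φ2=-0.4637253, Δφ=-0.5402911, Δλ=-2.0958751 rad; a=sin²(Δφ/2)+cosφ1·cosφ2·sin²(Δλ/2)=0.7406208814; c=2·atan2(√a, √(1-a))=2.072867076; dist=6371·c=13206.236 ≈ 13206.2 km; running total=13206.2 km
Leg 1 bearing: y=sinΔλ·cosφ2=-0.77390388, x=cosφ1·sinφ2-sinφ1·cosφ2·cosΔλ=-0.41167846; θ=atan2(y, x)=-118.0108° <0 so +360° → 241.9892° ≈ 242.0°
Leg 2: φ1=-0.4637253, φ2=-1.1123263, Δφ=-0.6486010, Δλ=4.0127423 rad; a=sin²(Δφ/2)+cosφ1·cosφ2·sin²(Δλ/2)=0.4269029744; c=2·atan2(√a, √(1-a))=1.424076442; dist=6371·c=9072.791 ≈ 9072.8 km; running total=22279.0 km
Leg 2 bearing: y=sinΔλ·cosφ2=-0.33860205, x=cosφ1·sinφ2-sinφ1·cosφ2·cosΔλ=-0.92950307; θ=atan2(y, x)=-159.9842° <0 so +360° → 200.0158° ≈ 200.0°
Leg 3: φ1=-1.1123263, φ2=0.3059615, Δφ=1.4182877, Δλ=-3.5813318 rad; a=sin²(Δφ/2)+cosφ1·cosφ2·sin²(Δλ/2)=0.8259883645; c=2·atan2(√a, √(1-a))=2.280984851; dist=6371·c=14532.154 ≈ 14532.2 km; running total=36811.2 km
Leg 3 bearing: y=sinΔλ·cosφ2=0.40593288, x=cosφ1·sinφ2-sinφ1·cosφ2·cosΔλ=-0.64042552; θ=atan2(y, x)=147.6315° ≈ 147.6°

Leg 1: dist=13206.2 km, bearing=242.0°
Leg 2: dist=9072.8 km, bearing=200.0°
Leg 3: dist=14532.2 km, bearing=147.6°
Total: 36811.2 km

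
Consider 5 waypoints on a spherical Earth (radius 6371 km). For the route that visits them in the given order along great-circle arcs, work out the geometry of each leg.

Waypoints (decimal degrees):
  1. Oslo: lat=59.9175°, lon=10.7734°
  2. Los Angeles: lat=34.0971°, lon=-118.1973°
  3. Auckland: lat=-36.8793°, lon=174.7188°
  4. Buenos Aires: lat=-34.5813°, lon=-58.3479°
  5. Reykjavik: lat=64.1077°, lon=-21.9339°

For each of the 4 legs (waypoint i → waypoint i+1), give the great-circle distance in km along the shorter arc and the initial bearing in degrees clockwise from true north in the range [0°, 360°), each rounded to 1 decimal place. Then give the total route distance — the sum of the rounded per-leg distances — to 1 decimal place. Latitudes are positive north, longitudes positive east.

Leg 1: φ1=1.0457577, φ2=0.5951067, Δφ=-0.4506510, Δλ=-2.2509634 rad; a=sin²(Δφ/2)+cosφ1·cosφ2·sin²(Δλ/2)=0.3879819640; c=2·atan2(√a, √(1-a))=1.344842473; dist=6371·c=8567.991 ≈ 8568.0 km; running total=8568.0 km
Leg 1 bearing: y=sinΔλ·cosφ2=-0.64381221, x=cosφ1·sinφ2-sinφ1·cosφ2·cosΔλ=0.73165134; θ=atan2(y, x)=-41.3460° <0 so +360° → 318.6540° ≈ 318.7°
Leg 2: φ1=0.5951067, φ2=-0.6436652, Δφ=-1.2387719, Δλ=5.1123504 rad; a=sin²(Δφ/2)+cosφ1·cosφ2·sin²(Δλ/2)=0.5392544006; c=2·atan2(√a, √(1-a))=1.649386002; dist=6371·c=10508.238 ≈ 10508.2 km; running total=19076.2 km
Leg 2 bearing: y=sinΔλ·cosφ2=-0.73677012, x=cosφ1·sinφ2-sinφ1·cosφ2·cosΔλ=-0.67156992; θ=atan2(y, x)=-132.3493° <0 so +360° → 227.6507° ≈ 227.7°
Leg 3: φ1=-0.6436652, φ2=-0.6035575, Δφ=0.0401077, Δλ=-4.0677813 rad; a=sin²(Δφ/2)+cosφ1·cosφ2·sin²(Δλ/2)=0.5275544884; c=2·atan2(√a, √(1-a))=1.625933236; dist=6371·c=10358.821 ≈ 10358.8 km; running total=29435.0 km
Leg 3 bearing: y=sinΔλ·cosφ2=0.65811028, x=cosφ1·sinφ2-sinφ1·cosφ2·cosΔλ=-0.75090203; θ=atan2(y, x)=138.7678° ≈ 138.8°
Leg 4: φ1=-0.6035575, φ2=1.1188904, Δφ=1.7224480, Δλ=0.6355442 rad; a=sin²(Δφ/2)+cosφ1·cosφ2·sin²(Δλ/2)=0.6106347431; c=2·atan2(√a, √(1-a))=1.793912359; dist=6371·c=11429.016 ≈ 11429.0 km; running total=40864.0 km
Leg 4 bearing: y=sinΔλ·cosφ2=0.25922056, x=cosφ1·sinφ2-sinφ1·cosφ2·cosΔλ=0.94013005; θ=atan2(y, x)=15.4150° ≈ 15.4°

Leg 1: dist=8568.0 km, bearing=318.7°
Leg 2: dist=10508.2 km, bearing=227.7°
Leg 3: dist=10358.8 km, bearing=138.8°
Leg 4: dist=11429.0 km, bearing=15.4°
Total: 40864.0 km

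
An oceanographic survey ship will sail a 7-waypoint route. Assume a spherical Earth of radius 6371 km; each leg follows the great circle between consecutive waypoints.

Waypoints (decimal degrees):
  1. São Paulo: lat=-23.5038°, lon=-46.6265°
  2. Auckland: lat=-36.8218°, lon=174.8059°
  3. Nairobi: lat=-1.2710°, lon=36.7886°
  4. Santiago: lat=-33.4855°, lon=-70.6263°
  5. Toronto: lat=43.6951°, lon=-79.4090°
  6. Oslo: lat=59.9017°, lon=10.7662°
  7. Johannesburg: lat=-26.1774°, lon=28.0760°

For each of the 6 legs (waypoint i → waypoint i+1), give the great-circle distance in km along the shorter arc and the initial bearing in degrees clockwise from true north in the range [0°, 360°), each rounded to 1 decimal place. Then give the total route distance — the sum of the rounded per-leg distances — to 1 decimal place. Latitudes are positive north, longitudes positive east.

Leg 1: φ1=-0.4102187, φ2=-0.6426616, Δφ=-0.2324429, Δλ=3.8647245 rad; a=sin²(Δφ/2)+cosφ1·cosφ2·sin²(Δλ/2)=0.6556776514; c=2·atan2(√a, √(1-a))=1.887415220; dist=6371·c=12024.722 ≈ 12024.7 km; running total=12024.7 km
Leg 1 bearing: y=sinΔλ·cosφ2=-0.52972186, x=cosφ1·sinφ2-sinφ1·cosφ2·cosΔλ=-0.78895667; θ=atan2(y, x)=-146.1218° <0 so +360° → 213.8782° ≈ 213.9°
Leg 2: φ1=-0.6426616, φ2=-0.0221831, Δφ=0.6204785, Δλ=-2.4088563 rad; a=sin²(Δφ/2)+cosφ1·cosφ2·sin²(Δλ/2)=0.7908056847; c=2·atan2(√a, √(1-a))=2.191504485; dist=6371·c=13962.075 ≈ 13962.1 km; running total=25986.8 km
Leg 2 bearing: y=sinΔλ·cosφ2=-0.66874161, x=cosφ1·sinφ2-sinφ1·cosφ2·cosΔλ=-0.46315534; θ=atan2(y, x)=-124.7056° <0 so +360° → 235.2944° ≈ 235.3°
Leg 3: φ1=-0.0221831, φ2=-0.5844322, Δφ=-0.5622491, Δλ=-1.8747437 rad; a=sin²(Δφ/2)+cosφ1·cosφ2·sin²(Δλ/2)=0.6186575881; c=2·atan2(√a, √(1-a))=1.810397463; dist=6371·c=11534.042 ≈ 11534.0 km; running total=37520.8 km
Leg 3 bearing: y=sinΔλ·cosφ2=-0.79579586, x=cosφ1·sinφ2-sinφ1·cosφ2·cosΔλ=-0.55712697; θ=atan2(y, x)=-124.9954° <0 so +360° → 235.0046° ≈ 235.0°
Leg 4: φ1=-0.5844322, φ2=0.7626234, Δφ=1.3470556, Δλ=-0.1532870 rad; a=sin²(Δφ/2)+cosφ1·cosφ2·sin²(Δλ/2)=0.3925960279; c=2·atan2(√a, √(1-a))=1.354301147; dist=6371·c=8628.253 ≈ 8628.3 km; running total=46149.1 km
Leg 4 bearing: y=sinΔλ·cosφ2=-0.11039703, x=cosφ1·sinφ2-sinφ1·cosφ2·cosΔλ=0.97039685; θ=atan2(y, x)=-6.4903° <0 so +360° → 353.5097° ≈ 353.5°
Leg 5: φ1=0.7626234, φ2=1.0454819, Δφ=0.2828585, Δλ=1.5738541 rad; a=sin²(Δφ/2)+cosφ1·cosφ2·sin²(Δλ/2)=0.2017170187; c=2·atan2(√a, √(1-a))=0.931580890; dist=6371·c=5935.102 ≈ 5935.1 km; running total=52084.2 km
Leg 5 bearing: y=sinΔλ·cosφ2=0.50148272, x=cosφ1·sinφ2-sinφ1·cosφ2·cosΔλ=0.62659726; θ=atan2(y, x)=38.6712° ≈ 38.7°
Leg 6: φ1=1.0454819, φ2=-0.4568818, Δφ=-1.5023637, Δλ=0.3021130 rad; a=sin²(Δφ/2)+cosφ1·cosφ2·sin²(Δλ/2)=0.4760017689; c=2·atan2(√a, √(1-a))=1.522781418; dist=6371·c=9701.640 ≈ 9701.6 km; running total=61785.8 km
Leg 6 bearing: y=sinΔλ·cosφ2=0.26702041, x=cosφ1·sinφ2-sinφ1·cosφ2·cosΔλ=-0.96249490; θ=atan2(y, x)=164.4946° ≈ 164.5°

Leg 1: dist=12024.7 km, bearing=213.9°
Leg 2: dist=13962.1 km, bearing=235.3°
Leg 3: dist=11534.0 km, bearing=235.0°
Leg 4: dist=8628.3 km, bearing=353.5°
Leg 5: dist=5935.1 km, bearing=38.7°
Leg 6: dist=9701.6 km, bearing=164.5°
Total: 61785.8 km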